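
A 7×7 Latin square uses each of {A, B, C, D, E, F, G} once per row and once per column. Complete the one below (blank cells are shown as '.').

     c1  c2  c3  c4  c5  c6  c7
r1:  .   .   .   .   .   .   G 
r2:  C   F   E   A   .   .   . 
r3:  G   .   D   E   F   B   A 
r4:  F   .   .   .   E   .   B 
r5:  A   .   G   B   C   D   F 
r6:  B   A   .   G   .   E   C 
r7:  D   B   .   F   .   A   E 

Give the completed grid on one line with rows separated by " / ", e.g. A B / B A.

At row 1, column 1: row 1 has {G}; column 1 has {A,B,C,D,F,G}; that leaves E.
At row 2, column 6: row 2 has {A,C,E,F}; column 6 has {A,B,D,E}; that leaves G.
At row 2, column 7: row 2 has {A,C,E,F,G}; column 7 has {A,B,C,E,F,G}; that leaves D.
At row 3, column 2: row 3 has {A,B,D,E,F,G}; column 2 has {A,B,F}; that leaves C.
At row 4, column 6: row 4 has {B,E,F}; column 6 has {A,B,D,E,G}; that leaves C.
At row 5, column 2: row 5 has {A,B,C,D,F,G}; column 2 has {A,B,C,F}; that leaves E.
At row 6, column 3: row 6 has {A,B,C,E,G}; column 3 has {D,E,G}; that leaves F.
At row 6, column 5: row 6 has {A,B,C,E,F,G}; column 5 has {C,E,F}; that leaves D.
At row 7, column 3: row 7 has {A,B,D,E,F}; column 3 has {D,E,F,G}; that leaves C.
At row 7, column 5: row 7 has {A,B,C,D,E,F}; column 5 has {C,D,E,F}; that leaves G.
At row 1, column 2: row 1 has {E,G}; column 2 has {A,B,C,E,F}; that leaves D.
At row 1, column 4: row 1 has {D,E,G}; column 4 has {A,B,E,F,G}; that leaves C.
At row 1, column 6: row 1 has {C,D,E,G}; column 6 has {A,B,C,D,E,G}; that leaves F.
At row 2, column 5: row 2 has {A,C,D,E,F,G}; column 5 has {C,D,E,F,G}; that leaves B.
At row 4, column 2: row 4 has {B,C,E,F}; column 2 has {A,B,C,D,E,F}; that leaves G.
At row 4, column 3: row 4 has {B,C,E,F,G}; column 3 has {C,D,E,F,G}; that leaves A.
At row 4, column 4: row 4 has {A,B,C,E,F,G}; column 4 has {A,B,C,E,F,G}; that leaves D.
At row 1, column 3: row 1 has {C,D,E,F,G}; column 3 has {A,C,D,E,F,G}; that leaves B.
At row 1, column 5: row 1 has {B,C,D,E,F,G}; column 5 has {B,C,D,E,F,G}; that leaves A.

E D B C A F G / C F E A B G D / G C D E F B A / F G A D E C B / A E G B C D F / B A F G D E C / D B C F G A E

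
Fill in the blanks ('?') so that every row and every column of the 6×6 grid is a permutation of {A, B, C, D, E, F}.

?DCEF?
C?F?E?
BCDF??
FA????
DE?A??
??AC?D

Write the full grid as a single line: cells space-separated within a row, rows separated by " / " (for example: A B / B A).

A D C E F B / C B F D E A / B C D F A E / F A E B D C / D E B A C F / E F A C B D

(r1,c1) = A
(r1,c6) = B
(r2,c2) = B
(r2,c4) = D
(r2,c6) = A
(r3,c5) = A
(r3,c6) = E
(r4,c4) = B
(r4,c6) = C
(r5,c3) = B
(r5,c5) = C
(r5,c6) = F
(r6,c1) = E
(r6,c2) = F
(r6,c5) = B
(r4,c3) = E
(r4,c5) = D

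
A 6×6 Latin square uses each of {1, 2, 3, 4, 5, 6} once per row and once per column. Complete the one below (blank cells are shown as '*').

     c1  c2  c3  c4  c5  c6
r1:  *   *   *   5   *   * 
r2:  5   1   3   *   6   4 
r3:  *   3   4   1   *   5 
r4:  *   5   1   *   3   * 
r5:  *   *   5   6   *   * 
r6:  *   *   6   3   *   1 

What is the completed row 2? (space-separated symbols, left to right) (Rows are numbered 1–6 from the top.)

At row 1, column 3: row 1 has {5}; column 3 has {1,3,4,5,6}; that leaves 2.
At row 2, column 4: row 2 has {1,3,4,5,6}; column 4 has {1,3,5,6}; that leaves 2.

5 1 3 2 6 4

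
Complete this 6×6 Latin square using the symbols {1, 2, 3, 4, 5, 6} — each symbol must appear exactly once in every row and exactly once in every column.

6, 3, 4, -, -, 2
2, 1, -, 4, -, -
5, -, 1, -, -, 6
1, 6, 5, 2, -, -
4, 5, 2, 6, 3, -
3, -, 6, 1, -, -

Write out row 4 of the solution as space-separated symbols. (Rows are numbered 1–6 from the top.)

1 6 5 2 4 3

At row 1, column 4: row 1 has {2,3,4,6}; column 4 has {1,2,4,6}; that leaves 5.
At row 1, column 5: row 1 has {2,3,4,5,6}; column 5 has {3}; that leaves 1.
At row 2, column 3: row 2 has {1,2,4}; column 3 has {1,2,4,5,6}; that leaves 3.
At row 2, column 6: row 2 has {1,2,3,4}; column 6 has {2,6}; that leaves 5.
At row 3, column 4: row 3 has {1,5,6}; column 4 has {1,2,4,5,6}; that leaves 3.
At row 4, column 5: row 4 has {1,2,5,6}; column 5 has {1,3}; that leaves 4.
At row 4, column 6: row 4 has {1,2,4,5,6}; column 6 has {2,5,6}; that leaves 3.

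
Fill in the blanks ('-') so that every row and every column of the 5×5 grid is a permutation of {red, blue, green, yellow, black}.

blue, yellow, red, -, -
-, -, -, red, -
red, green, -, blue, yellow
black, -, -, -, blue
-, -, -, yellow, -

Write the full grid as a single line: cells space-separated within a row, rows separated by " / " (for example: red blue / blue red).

blue yellow red black green / yellow blue green red black / red green black blue yellow / black red yellow green blue / green black blue yellow red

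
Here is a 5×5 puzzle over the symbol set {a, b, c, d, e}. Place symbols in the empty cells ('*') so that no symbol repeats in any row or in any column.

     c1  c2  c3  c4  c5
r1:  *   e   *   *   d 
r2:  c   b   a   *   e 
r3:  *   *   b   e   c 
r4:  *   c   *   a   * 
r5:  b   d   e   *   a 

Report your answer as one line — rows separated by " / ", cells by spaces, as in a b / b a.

a e c b d / c b a d e / d a b e c / e c d a b / b d e c a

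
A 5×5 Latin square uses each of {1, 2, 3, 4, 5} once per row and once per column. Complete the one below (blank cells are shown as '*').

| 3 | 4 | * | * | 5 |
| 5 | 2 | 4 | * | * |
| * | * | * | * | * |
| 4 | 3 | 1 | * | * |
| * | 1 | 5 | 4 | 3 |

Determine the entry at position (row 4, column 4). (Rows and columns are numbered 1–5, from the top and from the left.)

5

(r1,c3) = 2
(r1,c4) = 1
(r2,c4) = 3
(r2,c5) = 1
(r3,c2) = 5
(r3,c3) = 3
(r3,c4) = 2
(r3,c5) = 4
(r4,c4) = 5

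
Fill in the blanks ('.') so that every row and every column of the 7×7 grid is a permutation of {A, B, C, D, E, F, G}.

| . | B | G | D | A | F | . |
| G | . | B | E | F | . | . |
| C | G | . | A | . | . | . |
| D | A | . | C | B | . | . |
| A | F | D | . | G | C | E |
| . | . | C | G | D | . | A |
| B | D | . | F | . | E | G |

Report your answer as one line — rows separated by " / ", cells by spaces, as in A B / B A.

E B G D A F C / G C B E F A D / C G F A E D B / D A E C B G F / A F D B G C E / F E C G D B A / B D A F C E G

(r1,c1): row 1 has {A,B,D,F,G}; column 1 has {A,B,C,D,G}, so it must be E.
(r1,c7): row 1 has {A,B,D,E,F,G}; column 7 has {A,E,G}, so it must be C.
(r2,c2): row 2 has {B,E,F,G}; column 2 has {A,B,D,F,G}, so it must be C.
(r2,c7): row 2 has {B,C,E,F,G}; column 7 has {A,C,E,G}, so it must be D.
(r3,c5): row 3 has {A,C,G}; column 5 has {A,B,D,F,G}, so it must be E.
(r4,c6): row 4 has {A,B,C,D}; column 6 has {C,E,F}, so it must be G.
(r4,c7): row 4 has {A,B,C,D,G}; column 7 has {A,C,D,E,G}, so it must be F.
(r5,c4): row 5 has {A,C,D,E,F,G}; column 4 has {A,C,D,E,F,G}, so it must be B.
(r6,c1): row 6 has {A,C,D,G}; column 1 has {A,B,C,D,E,G}, so it must be F.
(r6,c2): row 6 has {A,C,D,F,G}; column 2 has {A,B,C,D,F,G}, so it must be E.
(r6,c6): row 6 has {A,C,D,E,F,G}; column 6 has {C,E,F,G}, so it must be B.
(r7,c3): row 7 has {B,D,E,F,G}; column 3 has {B,C,D,G}, so it must be A.
(r7,c5): row 7 has {A,B,D,E,F,G}; column 5 has {A,B,D,E,F,G}, so it must be C.
(r2,c6): row 2 has {B,C,D,E,F,G}; column 6 has {B,C,E,F,G}, so it must be A.
(r3,c3): row 3 has {A,C,E,G}; column 3 has {A,B,C,D,G}, so it must be F.
(r3,c6): row 3 has {A,C,E,F,G}; column 6 has {A,B,C,E,F,G}, so it must be D.
(r3,c7): row 3 has {A,C,D,E,F,G}; column 7 has {A,C,D,E,F,G}, so it must be B.
(r4,c3): row 4 has {A,B,C,D,F,G}; column 3 has {A,B,C,D,F,G}, so it must be E.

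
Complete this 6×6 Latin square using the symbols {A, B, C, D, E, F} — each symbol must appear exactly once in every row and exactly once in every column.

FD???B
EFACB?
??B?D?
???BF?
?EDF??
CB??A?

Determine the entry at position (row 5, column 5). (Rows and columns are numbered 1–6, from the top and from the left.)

C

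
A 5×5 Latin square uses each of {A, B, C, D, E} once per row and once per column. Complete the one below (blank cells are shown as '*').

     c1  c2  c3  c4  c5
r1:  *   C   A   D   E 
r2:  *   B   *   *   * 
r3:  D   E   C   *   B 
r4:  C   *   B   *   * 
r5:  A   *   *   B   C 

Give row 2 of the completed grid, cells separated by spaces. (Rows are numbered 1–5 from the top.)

E B D C A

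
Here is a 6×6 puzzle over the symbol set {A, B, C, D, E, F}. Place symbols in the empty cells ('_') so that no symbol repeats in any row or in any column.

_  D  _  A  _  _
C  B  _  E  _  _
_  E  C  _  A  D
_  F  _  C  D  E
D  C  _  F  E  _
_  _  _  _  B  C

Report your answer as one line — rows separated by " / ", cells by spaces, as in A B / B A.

At row 2, column 5: row 2 has {B,C,E}; column 5 has {A,B,D,E}; that leaves F.
At row 2, column 6: row 2 has {B,C,E,F}; column 6 has {C,D,E}; that leaves A.
At row 3, column 4: row 3 has {A,C,D,E}; column 4 has {A,C,E,F}; that leaves B.
At row 5, column 6: row 5 has {C,D,E,F}; column 6 has {A,C,D,E}; that leaves B.
At row 6, column 2: row 6 has {B,C}; column 2 has {B,C,D,E,F}; that leaves A.
At row 6, column 4: row 6 has {A,B,C}; column 4 has {A,B,C,E,F}; that leaves D.
At row 1, column 5: row 1 has {A,D}; column 5 has {A,B,D,E,F}; that leaves C.
At row 1, column 6: row 1 has {A,C,D}; column 6 has {A,B,C,D,E}; that leaves F.
At row 2, column 3: row 2 has {A,B,C,E,F}; column 3 has {C}; that leaves D.
At row 3, column 1: row 3 has {A,B,C,D,E}; column 1 has {C,D}; that leaves F.
At row 5, column 3: row 5 has {B,C,D,E,F}; column 3 has {C,D}; that leaves A.
At row 6, column 1: row 6 has {A,B,C,D}; column 1 has {C,D,F}; that leaves E.
At row 6, column 3: row 6 has {A,B,C,D,E}; column 3 has {A,C,D}; that leaves F.
At row 1, column 1: row 1 has {A,C,D,F}; column 1 has {C,D,E,F}; that leaves B.
At row 1, column 3: row 1 has {A,B,C,D,F}; column 3 has {A,C,D,F}; that leaves E.
At row 4, column 1: row 4 has {C,D,E,F}; column 1 has {B,C,D,E,F}; that leaves A.
At row 4, column 3: row 4 has {A,C,D,E,F}; column 3 has {A,C,D,E,F}; that leaves B.

B D E A C F / C B D E F A / F E C B A D / A F B C D E / D C A F E B / E A F D B C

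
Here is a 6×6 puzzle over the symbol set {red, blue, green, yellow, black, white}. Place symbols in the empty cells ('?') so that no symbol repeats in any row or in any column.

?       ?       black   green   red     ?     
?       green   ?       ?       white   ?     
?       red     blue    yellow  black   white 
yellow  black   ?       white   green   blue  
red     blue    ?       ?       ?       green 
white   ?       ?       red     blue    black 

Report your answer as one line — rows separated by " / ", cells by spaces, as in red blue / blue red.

row 1 has {red,green,black}; column 1 has {red,yellow,white} — only blue is left for (r1,c1).
row 1 has {red,blue,green,black}; column 6 has {blue,green,black,white} — only yellow is left for (r1,c6).
row 2 has {green,white}; column 1 has {red,blue,yellow,white} — only black is left for (r2,c1).
row 2 has {green,black,white}; column 4 has {red,green,yellow,white} — only blue is left for (r2,c4).
row 2 has {blue,green,black,white}; column 6 has {blue,green,yellow,black,white} — only red is left for (r2,c6).
row 3 has {red,blue,yellow,black,white}; column 1 has {red,blue,yellow,black,white} — only green is left for (r3,c1).
row 4 has {blue,green,yellow,black,white}; column 3 has {blue,black} — only red is left for (r4,c3).
row 5 has {red,blue,green}; column 4 has {red,blue,green,yellow,white} — only black is left for (r5,c4).
row 5 has {red,blue,green,black}; column 5 has {red,blue,green,black,white} — only yellow is left for (r5,c5).
row 6 has {red,blue,black,white}; column 2 has {red,blue,green,black} — only yellow is left for (r6,c2).
row 6 has {red,blue,yellow,black,white}; column 3 has {red,blue,black} — only green is left for (r6,c3).
row 1 has {red,blue,green,yellow,black}; column 2 has {red,blue,green,yellow,black} — only white is left for (r1,c2).
row 2 has {red,blue,green,black,white}; column 3 has {red,blue,green,black} — only yellow is left for (r2,c3).
row 5 has {red,blue,green,yellow,black}; column 3 has {red,blue,green,yellow,black} — only white is left for (r5,c3).

blue white black green red yellow / black green yellow blue white red / green red blue yellow black white / yellow black red white green blue / red blue white black yellow green / white yellow green red blue black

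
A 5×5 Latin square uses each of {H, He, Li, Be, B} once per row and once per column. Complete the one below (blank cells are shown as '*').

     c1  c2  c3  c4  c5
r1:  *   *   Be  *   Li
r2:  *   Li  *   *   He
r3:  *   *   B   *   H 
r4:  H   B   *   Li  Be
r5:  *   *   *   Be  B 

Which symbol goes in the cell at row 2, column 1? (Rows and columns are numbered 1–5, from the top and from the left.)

Be

row 2 has {He,Li}; column 3 has {Be,B} — only H is left for (r2,c3).
row 2 has {H,He,Li}; column 4 has {Li,Be} — only B is left for (r2,c4).
row 3 has {H,B}; column 4 has {Li,Be,B} — only He is left for (r3,c4).
row 4 has {H,Li,Be,B}; column 3 has {H,Be,B} — only He is left for (r4,c3).
row 5 has {Be,B}; column 3 has {H,He,Be,B} — only Li is left for (r5,c3).
row 1 has {Li,Be}; column 4 has {He,Li,Be,B} — only H is left for (r1,c4).
row 2 has {H,He,Li,B}; column 1 has {H} — only Be is left for (r2,c1).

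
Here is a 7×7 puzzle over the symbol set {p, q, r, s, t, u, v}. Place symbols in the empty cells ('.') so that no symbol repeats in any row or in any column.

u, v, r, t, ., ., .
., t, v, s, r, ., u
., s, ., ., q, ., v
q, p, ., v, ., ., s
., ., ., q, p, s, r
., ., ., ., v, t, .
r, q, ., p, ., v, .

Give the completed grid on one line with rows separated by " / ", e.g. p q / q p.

(r1,c5): row 1 has {r,t,u,v}; column 5 has {p,q,r,v}, so it must be s.
(r2,c1): row 2 has {r,s,t,u,v}; column 1 has {q,r,u}, so it must be p.
(r2,c6): row 2 has {p,r,s,t,u,v}; column 6 has {s,t,v}, so it must be q.
(r3,c1): row 3 has {q,s,v}; column 1 has {p,q,r,u}, so it must be t.
(r5,c1): row 5 has {p,q,r,s}; column 1 has {p,q,r,t,u}, so it must be v.
(r5,c2): row 5 has {p,q,r,s,v}; column 2 has {p,q,s,t,v}, so it must be u.
(r5,c3): row 5 has {p,q,r,s,u,v}; column 3 has {r,v}, so it must be t.
(r6,c1): row 6 has {t,v}; column 1 has {p,q,r,t,u,v}, so it must be s.
(r6,c2): row 6 has {s,t,v}; column 2 has {p,q,s,t,u,v}, so it must be r.
(r6,c4): row 6 has {r,s,t,v}; column 4 has {p,q,s,t,v}, so it must be u.
(r7,c7): row 7 has {p,q,r,v}; column 7 has {r,s,u,v}, so it must be t.
(r1,c6): row 1 has {r,s,t,u,v}; column 6 has {q,s,t,v}, so it must be p.
(r1,c7): row 1 has {p,r,s,t,u,v}; column 7 has {r,s,t,u,v}, so it must be q.
(r3,c4): row 3 has {q,s,t,v}; column 4 has {p,q,s,t,u,v}, so it must be r.
(r3,c6): row 3 has {q,r,s,t,v}; column 6 has {p,q,s,t,v}, so it must be u.
(r4,c3): row 4 has {p,q,s,v}; column 3 has {r,t,v}, so it must be u.
(r4,c5): row 4 has {p,q,s,u,v}; column 5 has {p,q,r,s,v}, so it must be t.
(r4,c6): row 4 has {p,q,s,t,u,v}; column 6 has {p,q,s,t,u,v}, so it must be r.
(r6,c7): row 6 has {r,s,t,u,v}; column 7 has {q,r,s,t,u,v}, so it must be p.
(r7,c3): row 7 has {p,q,r,t,v}; column 3 has {r,t,u,v}, so it must be s.
(r7,c5): row 7 has {p,q,r,s,t,v}; column 5 has {p,q,r,s,t,v}, so it must be u.
(r3,c3): row 3 has {q,r,s,t,u,v}; column 3 has {r,s,t,u,v}, so it must be p.
(r6,c3): row 6 has {p,r,s,t,u,v}; column 3 has {p,r,s,t,u,v}, so it must be q.

u v r t s p q / p t v s r q u / t s p r q u v / q p u v t r s / v u t q p s r / s r q u v t p / r q s p u v t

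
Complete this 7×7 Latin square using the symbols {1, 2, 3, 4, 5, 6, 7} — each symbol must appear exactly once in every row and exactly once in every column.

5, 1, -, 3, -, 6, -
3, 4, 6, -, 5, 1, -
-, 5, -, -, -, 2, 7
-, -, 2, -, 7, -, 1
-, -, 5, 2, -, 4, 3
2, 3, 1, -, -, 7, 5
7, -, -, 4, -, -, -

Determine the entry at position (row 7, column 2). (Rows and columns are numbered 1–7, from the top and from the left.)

2

Cell (r2,c4): row 2 has {1,3,4,5,6}; column 4 has {2,3,4} → 7.
Cell (r2,c7): row 2 has {1,3,4,5,6,7}; column 7 has {1,3,5,7} → 2.
Cell (r4,c2): row 4 has {1,2,7}; column 2 has {1,3,4,5} → 6.
Cell (r4,c4): row 4 has {1,2,6,7}; column 4 has {2,3,4,7} → 5.
Cell (r4,c6): row 4 has {1,2,5,6,7}; column 6 has {1,2,4,6,7} → 3.
Cell (r5,c2): row 5 has {2,3,4,5}; column 2 has {1,3,4,5,6} → 7.
Cell (r6,c4): row 6 has {1,2,3,5,7}; column 4 has {2,3,4,5,7} → 6.
Cell (r6,c5): row 6 has {1,2,3,5,6,7}; column 5 has {5,7} → 4.
Cell (r7,c2): row 7 has {4,7}; column 2 has {1,3,4,5,6,7} → 2.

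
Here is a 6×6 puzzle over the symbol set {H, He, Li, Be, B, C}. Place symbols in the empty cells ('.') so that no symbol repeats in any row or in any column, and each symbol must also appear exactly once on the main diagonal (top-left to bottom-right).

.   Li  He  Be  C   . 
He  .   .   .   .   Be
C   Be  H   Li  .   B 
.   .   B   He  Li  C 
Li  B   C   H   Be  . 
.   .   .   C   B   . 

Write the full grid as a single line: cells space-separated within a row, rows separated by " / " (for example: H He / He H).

B Li He Be C H / He C Li B H Be / C Be H Li He B / Be H B He Li C / Li B C H Be He / H He Be C B Li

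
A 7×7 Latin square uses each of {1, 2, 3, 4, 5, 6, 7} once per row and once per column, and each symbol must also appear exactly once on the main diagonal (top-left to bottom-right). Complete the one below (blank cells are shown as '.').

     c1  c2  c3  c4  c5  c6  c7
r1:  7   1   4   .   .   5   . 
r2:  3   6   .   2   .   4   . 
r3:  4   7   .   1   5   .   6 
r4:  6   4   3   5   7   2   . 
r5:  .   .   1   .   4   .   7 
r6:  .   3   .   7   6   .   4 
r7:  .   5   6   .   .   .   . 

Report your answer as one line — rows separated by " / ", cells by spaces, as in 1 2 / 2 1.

(r2,c5) = 1
(r2,c7) = 5
(r3,c3) = 2
(r3,c6) = 3
(r4,c7) = 1
(r5,c2) = 2
(r5,c6) = 6
(r6,c3) = 5
(r6,c6) = 1
(r7,c6) = 7
(r7,c7) = 3
(r1,c7) = 2
(r2,c3) = 7
(r5,c1) = 5
(r5,c4) = 3
(r6,c1) = 2
(r7,c1) = 1
(r7,c4) = 4
(r7,c5) = 2
(r1,c4) = 6
(r1,c5) = 3

7 1 4 6 3 5 2 / 3 6 7 2 1 4 5 / 4 7 2 1 5 3 6 / 6 4 3 5 7 2 1 / 5 2 1 3 4 6 7 / 2 3 5 7 6 1 4 / 1 5 6 4 2 7 3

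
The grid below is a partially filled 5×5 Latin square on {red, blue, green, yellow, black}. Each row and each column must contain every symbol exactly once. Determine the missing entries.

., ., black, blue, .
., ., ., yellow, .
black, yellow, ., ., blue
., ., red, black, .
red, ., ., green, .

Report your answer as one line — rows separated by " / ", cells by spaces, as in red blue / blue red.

yellow red black blue green / green black blue yellow red / black yellow green red blue / blue green red black yellow / red blue yellow green black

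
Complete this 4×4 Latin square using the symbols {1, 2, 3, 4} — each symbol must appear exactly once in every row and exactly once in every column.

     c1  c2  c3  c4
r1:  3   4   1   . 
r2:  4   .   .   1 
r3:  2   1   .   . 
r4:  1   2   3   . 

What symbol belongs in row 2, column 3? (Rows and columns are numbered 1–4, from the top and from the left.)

2

row 1 has {1,3,4}; column 4 has {1} — only 2 is left for (r1,c4).
row 2 has {1,4}; column 2 has {1,2,4} — only 3 is left for (r2,c2).
row 2 has {1,3,4}; column 3 has {1,3} — only 2 is left for (r2,c3).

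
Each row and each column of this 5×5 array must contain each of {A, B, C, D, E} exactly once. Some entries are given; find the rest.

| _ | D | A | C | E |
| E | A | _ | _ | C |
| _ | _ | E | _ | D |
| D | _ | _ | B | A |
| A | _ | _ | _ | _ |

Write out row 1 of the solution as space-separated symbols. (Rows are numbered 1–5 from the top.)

B D A C E

(r1,c1) = B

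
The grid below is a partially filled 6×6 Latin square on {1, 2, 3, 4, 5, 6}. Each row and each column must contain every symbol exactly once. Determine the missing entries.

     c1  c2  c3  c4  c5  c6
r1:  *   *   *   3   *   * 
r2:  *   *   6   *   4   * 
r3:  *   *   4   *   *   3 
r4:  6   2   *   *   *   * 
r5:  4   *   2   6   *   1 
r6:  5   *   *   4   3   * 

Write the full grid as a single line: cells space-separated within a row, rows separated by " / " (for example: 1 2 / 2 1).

1 4 5 3 2 6 / 3 1 6 2 4 5 / 2 5 4 1 6 3 / 6 2 3 5 1 4 / 4 3 2 6 5 1 / 5 6 1 4 3 2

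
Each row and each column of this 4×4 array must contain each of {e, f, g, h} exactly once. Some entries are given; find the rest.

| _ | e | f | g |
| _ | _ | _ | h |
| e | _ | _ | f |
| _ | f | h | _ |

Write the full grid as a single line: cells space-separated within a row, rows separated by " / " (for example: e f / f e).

At row 1, column 1: row 1 has {e,f,g}; column 1 has {e}; that leaves h.
At row 2, column 2: row 2 has {h}; column 2 has {e,f}; that leaves g.
At row 2, column 3: row 2 has {g,h}; column 3 has {f,h}; that leaves e.
At row 3, column 2: row 3 has {e,f}; column 2 has {e,f,g}; that leaves h.
At row 3, column 3: row 3 has {e,f,h}; column 3 has {e,f,h}; that leaves g.
At row 4, column 1: row 4 has {f,h}; column 1 has {e,h}; that leaves g.
At row 4, column 4: row 4 has {f,g,h}; column 4 has {f,g,h}; that leaves e.
At row 2, column 1: row 2 has {e,g,h}; column 1 has {e,g,h}; that leaves f.

h e f g / f g e h / e h g f / g f h e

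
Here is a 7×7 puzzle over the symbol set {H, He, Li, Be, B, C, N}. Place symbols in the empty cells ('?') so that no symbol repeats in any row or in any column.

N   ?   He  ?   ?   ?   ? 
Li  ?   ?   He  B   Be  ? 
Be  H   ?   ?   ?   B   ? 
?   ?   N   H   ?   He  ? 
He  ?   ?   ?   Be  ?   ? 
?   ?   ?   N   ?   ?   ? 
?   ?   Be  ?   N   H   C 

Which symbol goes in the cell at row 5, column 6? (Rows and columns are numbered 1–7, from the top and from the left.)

N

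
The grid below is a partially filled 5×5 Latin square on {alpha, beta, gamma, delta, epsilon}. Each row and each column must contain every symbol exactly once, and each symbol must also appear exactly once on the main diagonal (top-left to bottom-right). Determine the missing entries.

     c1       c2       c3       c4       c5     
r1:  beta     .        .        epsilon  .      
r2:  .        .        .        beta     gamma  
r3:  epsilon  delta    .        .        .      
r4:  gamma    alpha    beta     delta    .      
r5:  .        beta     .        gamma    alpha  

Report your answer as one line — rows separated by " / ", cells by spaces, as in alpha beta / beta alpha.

beta gamma alpha epsilon delta / alpha epsilon delta beta gamma / epsilon delta gamma alpha beta / gamma alpha beta delta epsilon / delta beta epsilon gamma alpha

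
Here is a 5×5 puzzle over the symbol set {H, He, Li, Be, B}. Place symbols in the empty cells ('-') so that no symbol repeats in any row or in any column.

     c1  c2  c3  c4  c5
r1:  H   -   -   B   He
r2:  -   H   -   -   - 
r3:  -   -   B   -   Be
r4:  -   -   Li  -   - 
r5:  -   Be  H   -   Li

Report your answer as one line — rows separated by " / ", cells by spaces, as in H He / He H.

H Li Be B He / Be H He Li B / Li He B H Be / He B Li Be H / B Be H He Li

(r1,c2) = Li
(r1,c3) = Be
(r2,c3) = He
(r2,c5) = B
(r3,c2) = He
(r4,c2) = B
(r4,c5) = H
(r5,c4) = He
(r3,c1) = Li
(r3,c4) = H
(r4,c4) = Be
(r5,c1) = B
(r2,c1) = Be
(r2,c4) = Li
(r4,c1) = He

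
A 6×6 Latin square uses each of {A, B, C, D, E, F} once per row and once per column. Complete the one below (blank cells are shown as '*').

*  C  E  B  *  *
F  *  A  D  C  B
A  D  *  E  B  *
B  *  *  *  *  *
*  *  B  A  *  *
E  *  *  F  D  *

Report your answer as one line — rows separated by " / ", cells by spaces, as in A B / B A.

D C E B A F / F E A D C B / A D F E B C / B A D C F E / C F B A E D / E B C F D A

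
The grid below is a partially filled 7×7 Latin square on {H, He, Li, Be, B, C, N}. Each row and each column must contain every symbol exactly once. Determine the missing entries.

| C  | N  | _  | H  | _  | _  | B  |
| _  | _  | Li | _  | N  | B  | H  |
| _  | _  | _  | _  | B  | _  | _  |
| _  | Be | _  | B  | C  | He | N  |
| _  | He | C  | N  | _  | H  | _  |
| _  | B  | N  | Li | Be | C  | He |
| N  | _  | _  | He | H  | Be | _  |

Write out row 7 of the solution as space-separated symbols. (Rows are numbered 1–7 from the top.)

N Li B He H Be C

(r1,c6) = Li
(r2,c2) = C
(r2,c4) = Be
(r3,c4) = C
(r3,c6) = N
(r4,c3) = H
(r5,c5) = Li
(r5,c7) = Be
(r6,c1) = H
(r7,c2) = Li
(r7,c3) = B
(r7,c7) = C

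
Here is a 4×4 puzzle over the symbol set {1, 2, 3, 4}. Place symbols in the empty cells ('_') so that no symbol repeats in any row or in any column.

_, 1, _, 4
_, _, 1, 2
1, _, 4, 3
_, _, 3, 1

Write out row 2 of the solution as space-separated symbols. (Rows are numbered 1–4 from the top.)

4 3 1 2

Cell (r1,c3): row 1 has {1,4}; column 3 has {1,3,4} → 2.
Cell (r3,c2): row 3 has {1,3,4}; column 2 has {1} → 2.
Cell (r4,c2): row 4 has {1,3}; column 2 has {1,2} → 4.
Cell (r1,c1): row 1 has {1,2,4}; column 1 has {1} → 3.
Cell (r2,c1): row 2 has {1,2}; column 1 has {1,3} → 4.
Cell (r2,c2): row 2 has {1,2,4}; column 2 has {1,2,4} → 3.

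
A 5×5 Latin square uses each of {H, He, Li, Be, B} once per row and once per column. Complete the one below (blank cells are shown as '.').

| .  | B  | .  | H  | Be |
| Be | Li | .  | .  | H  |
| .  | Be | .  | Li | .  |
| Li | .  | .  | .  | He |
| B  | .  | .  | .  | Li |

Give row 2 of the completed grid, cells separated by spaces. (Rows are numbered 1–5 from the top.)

(r1,c1) = He
(r1,c3) = Li
(r3,c1) = H
(r3,c5) = B
(r4,c2) = H
(r5,c2) = He
(r5,c4) = Be
(r3,c3) = He
(r4,c4) = B
(r5,c3) = H
(r2,c3) = B
(r2,c4) = He

Be Li B He H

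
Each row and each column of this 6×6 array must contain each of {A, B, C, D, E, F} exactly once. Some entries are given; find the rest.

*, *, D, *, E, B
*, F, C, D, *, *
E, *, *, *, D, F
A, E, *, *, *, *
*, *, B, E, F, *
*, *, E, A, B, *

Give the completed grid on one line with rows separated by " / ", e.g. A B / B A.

C A D F E B / B F C D A E / E B A C D F / A E F B C D / D C B E F A / F D E A B C

(r2,c1) = B
(r2,c5) = A
(r2,c6) = E
(r3,c3) = A
(r4,c3) = F
(r4,c5) = C
(r4,c6) = D
(r6,c6) = C
(r4,c4) = B
(r5,c6) = A
(r6,c2) = D
(r3,c4) = C
(r5,c2) = C
(r6,c1) = F
(r1,c1) = C
(r1,c2) = A
(r1,c4) = F
(r3,c2) = B
(r5,c1) = D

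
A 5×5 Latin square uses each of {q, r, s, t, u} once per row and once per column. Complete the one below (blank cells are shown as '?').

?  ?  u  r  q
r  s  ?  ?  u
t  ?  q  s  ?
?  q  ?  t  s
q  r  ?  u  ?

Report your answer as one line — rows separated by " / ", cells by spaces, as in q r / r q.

(r1,c1): row 1 has {q,r,u}; column 1 has {q,r,t}, so it must be s.
(r1,c2): row 1 has {q,r,s,u}; column 2 has {q,r,s}, so it must be t.
(r2,c3): row 2 has {r,s,u}; column 3 has {q,u}, so it must be t.
(r2,c4): row 2 has {r,s,t,u}; column 4 has {r,s,t,u}, so it must be q.
(r3,c2): row 3 has {q,s,t}; column 2 has {q,r,s,t}, so it must be u.
(r3,c5): row 3 has {q,s,t,u}; column 5 has {q,s,u}, so it must be r.
(r4,c1): row 4 has {q,s,t}; column 1 has {q,r,s,t}, so it must be u.
(r4,c3): row 4 has {q,s,t,u}; column 3 has {q,t,u}, so it must be r.
(r5,c3): row 5 has {q,r,u}; column 3 has {q,r,t,u}, so it must be s.
(r5,c5): row 5 has {q,r,s,u}; column 5 has {q,r,s,u}, so it must be t.

s t u r q / r s t q u / t u q s r / u q r t s / q r s u t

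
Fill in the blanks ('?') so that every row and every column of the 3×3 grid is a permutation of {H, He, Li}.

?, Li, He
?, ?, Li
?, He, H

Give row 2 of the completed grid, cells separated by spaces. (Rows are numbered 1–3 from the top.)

(r1,c1) = H
(r2,c1) = He
(r2,c2) = H

He H Li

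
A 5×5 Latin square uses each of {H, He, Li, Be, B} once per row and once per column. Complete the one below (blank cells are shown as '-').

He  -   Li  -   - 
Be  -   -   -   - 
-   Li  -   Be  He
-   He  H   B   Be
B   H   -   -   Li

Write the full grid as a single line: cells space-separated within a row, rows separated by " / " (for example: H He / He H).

He Be Li H B / Be B He Li H / H Li B Be He / Li He H B Be / B H Be He Li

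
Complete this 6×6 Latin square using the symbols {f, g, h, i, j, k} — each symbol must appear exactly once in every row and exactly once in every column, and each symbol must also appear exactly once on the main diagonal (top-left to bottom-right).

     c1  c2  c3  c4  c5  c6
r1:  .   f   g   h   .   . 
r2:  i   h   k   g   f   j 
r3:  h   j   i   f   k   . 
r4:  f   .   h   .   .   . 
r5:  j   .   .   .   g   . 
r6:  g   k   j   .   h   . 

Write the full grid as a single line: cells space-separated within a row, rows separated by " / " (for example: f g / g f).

k f g h j i / i h k g f j / h j i f k g / f g h j i k / j i f k g h / g k j i h f

Cell (r1,c1): row 1 has {f,g,h}; column 1 has {f,g,h,i,j}; the diagonal has {g,h,i} → k.
Cell (r1,c6): row 1 has {f,g,h,k}; column 6 has {j} → i.
Cell (r3,c6): row 3 has {f,h,i,j,k}; column 6 has {i,j} → g.
Cell (r4,c4): row 4 has {f,h}; column 4 has {f,g,h}; the diagonal has {g,h,i,k} → j.
Cell (r4,c5): row 4 has {f,h,j}; column 5 has {f,g,h,k} → i.
Cell (r4,c6): row 4 has {f,h,i,j}; column 6 has {g,i,j} → k.
Cell (r5,c2): row 5 has {g,j}; column 2 has {f,h,j,k} → i.
Cell (r5,c3): row 5 has {g,i,j}; column 3 has {g,h,i,j,k} → f.
Cell (r5,c4): row 5 has {f,g,i,j}; column 4 has {f,g,h,j} → k.
Cell (r5,c6): row 5 has {f,g,i,j,k}; column 6 has {g,i,j,k} → h.
Cell (r6,c4): row 6 has {g,h,j,k}; column 4 has {f,g,h,j,k} → i.
Cell (r6,c6): row 6 has {g,h,i,j,k}; column 6 has {g,h,i,j,k}; the diagonal has {g,h,i,j,k} → f.
Cell (r1,c5): row 1 has {f,g,h,i,k}; column 5 has {f,g,h,i,k} → j.
Cell (r4,c2): row 4 has {f,h,i,j,k}; column 2 has {f,h,i,j,k} → g.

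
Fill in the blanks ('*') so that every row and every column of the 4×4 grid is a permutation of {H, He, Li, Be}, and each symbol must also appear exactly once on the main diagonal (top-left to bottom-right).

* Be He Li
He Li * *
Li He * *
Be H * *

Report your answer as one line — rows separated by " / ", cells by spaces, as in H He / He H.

H Be He Li / He Li H Be / Li He Be H / Be H Li He

Cell (r1,c1): row 1 has {He,Li,Be}; column 1 has {He,Li,Be}; the diagonal has {Li} → H.
Cell (r3,c3): row 3 has {He,Li}; column 3 has {He}; the diagonal has {H,Li} → Be.
Cell (r3,c4): row 3 has {He,Li,Be}; column 4 has {Li} → H.
Cell (r4,c3): row 4 has {H,Be}; column 3 has {He,Be} → Li.
Cell (r4,c4): row 4 has {H,Li,Be}; column 4 has {H,Li}; the diagonal has {H,Li,Be} → He.
Cell (r2,c3): row 2 has {He,Li}; column 3 has {He,Li,Be} → H.
Cell (r2,c4): row 2 has {H,He,Li}; column 4 has {H,He,Li} → Be.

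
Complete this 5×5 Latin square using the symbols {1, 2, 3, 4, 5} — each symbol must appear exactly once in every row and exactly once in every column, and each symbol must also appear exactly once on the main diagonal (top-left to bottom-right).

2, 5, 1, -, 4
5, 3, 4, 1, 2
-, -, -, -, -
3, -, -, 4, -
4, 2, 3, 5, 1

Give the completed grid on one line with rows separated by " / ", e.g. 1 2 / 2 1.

(r1,c4) = 3
(r3,c1) = 1
(r3,c2) = 4
(r3,c3) = 5
(r3,c4) = 2
(r3,c5) = 3
(r4,c2) = 1
(r4,c3) = 2
(r4,c5) = 5

2 5 1 3 4 / 5 3 4 1 2 / 1 4 5 2 3 / 3 1 2 4 5 / 4 2 3 5 1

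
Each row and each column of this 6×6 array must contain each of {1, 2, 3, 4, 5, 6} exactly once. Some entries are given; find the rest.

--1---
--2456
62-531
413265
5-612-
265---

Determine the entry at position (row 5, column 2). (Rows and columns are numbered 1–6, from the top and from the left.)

4

Cell (r1,c1): row 1 has {1}; column 1 has {2,4,5,6} → 3.
Cell (r1,c4): row 1 has {1,3}; column 4 has {1,2,4,5} → 6.
Cell (r1,c5): row 1 has {1,3,6}; column 5 has {2,3,5,6} → 4.
Cell (r1,c6): row 1 has {1,3,4,6}; column 6 has {1,5,6} → 2.
Cell (r2,c1): row 2 has {2,4,5,6}; column 1 has {2,3,4,5,6} → 1.
Cell (r2,c2): row 2 has {1,2,4,5,6}; column 2 has {1,2,6} → 3.
Cell (r3,c3): row 3 has {1,2,3,5,6}; column 3 has {1,2,3,5,6} → 4.
Cell (r5,c2): row 5 has {1,2,5,6}; column 2 has {1,2,3,6} → 4.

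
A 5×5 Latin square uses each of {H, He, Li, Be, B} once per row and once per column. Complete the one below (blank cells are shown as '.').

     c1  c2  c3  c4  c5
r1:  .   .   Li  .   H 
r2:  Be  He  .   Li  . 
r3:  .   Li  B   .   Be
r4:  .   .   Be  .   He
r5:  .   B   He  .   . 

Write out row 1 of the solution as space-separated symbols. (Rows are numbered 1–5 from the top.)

B Be Li He H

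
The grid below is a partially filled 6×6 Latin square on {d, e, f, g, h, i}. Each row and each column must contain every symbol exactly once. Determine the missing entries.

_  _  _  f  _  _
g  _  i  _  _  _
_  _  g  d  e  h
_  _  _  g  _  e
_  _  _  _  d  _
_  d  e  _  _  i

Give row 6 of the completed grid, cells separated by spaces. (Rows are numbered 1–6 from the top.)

f d e h g i

At row 6, column 4: row 6 has {d,e,i}; column 4 has {d,f,g}; that leaves h.
At row 2, column 4: row 2 has {g,i}; column 4 has {d,f,g,h}; that leaves e.
At row 5, column 4: row 5 has {d}; column 4 has {d,e,f,g,h}; that leaves i.
At row 6, column 1: row 6 has {d,e,h,i}; column 1 has {g}; that leaves f.
At row 6, column 5: row 6 has {d,e,f,h,i}; column 5 has {d,e}; that leaves g.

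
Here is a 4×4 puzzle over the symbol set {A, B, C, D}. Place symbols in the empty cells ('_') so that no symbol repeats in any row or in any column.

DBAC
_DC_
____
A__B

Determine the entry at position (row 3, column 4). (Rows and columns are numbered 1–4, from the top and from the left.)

(r2,c1) = B
(r2,c4) = A
(r3,c1) = C
(r3,c2) = A
(r3,c4) = D

D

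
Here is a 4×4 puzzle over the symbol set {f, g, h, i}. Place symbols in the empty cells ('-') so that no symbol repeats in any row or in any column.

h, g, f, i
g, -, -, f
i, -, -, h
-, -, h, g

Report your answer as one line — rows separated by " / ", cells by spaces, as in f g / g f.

h g f i / g h i f / i f g h / f i h g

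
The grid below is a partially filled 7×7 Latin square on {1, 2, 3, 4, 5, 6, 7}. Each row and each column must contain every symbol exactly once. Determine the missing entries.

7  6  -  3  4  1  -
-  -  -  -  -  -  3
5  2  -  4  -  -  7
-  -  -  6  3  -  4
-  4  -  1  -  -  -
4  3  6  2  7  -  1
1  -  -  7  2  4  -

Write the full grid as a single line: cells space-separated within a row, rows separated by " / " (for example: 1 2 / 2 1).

(r2,c4) = 5
(r4,c1) = 2
(r6,c6) = 5
(r7,c2) = 5
(r7,c3) = 3
(r7,c7) = 6
(r2,c1) = 6
(r2,c5) = 1
(r3,c3) = 1
(r3,c5) = 6
(r3,c6) = 3
(r4,c6) = 7
(r5,c1) = 3
(r5,c5) = 5
(r5,c7) = 2
(r1,c7) = 5
(r2,c2) = 7
(r2,c6) = 2
(r4,c2) = 1
(r4,c3) = 5
(r5,c3) = 7
(r5,c6) = 6
(r1,c3) = 2
(r2,c3) = 4

7 6 2 3 4 1 5 / 6 7 4 5 1 2 3 / 5 2 1 4 6 3 7 / 2 1 5 6 3 7 4 / 3 4 7 1 5 6 2 / 4 3 6 2 7 5 1 / 1 5 3 7 2 4 6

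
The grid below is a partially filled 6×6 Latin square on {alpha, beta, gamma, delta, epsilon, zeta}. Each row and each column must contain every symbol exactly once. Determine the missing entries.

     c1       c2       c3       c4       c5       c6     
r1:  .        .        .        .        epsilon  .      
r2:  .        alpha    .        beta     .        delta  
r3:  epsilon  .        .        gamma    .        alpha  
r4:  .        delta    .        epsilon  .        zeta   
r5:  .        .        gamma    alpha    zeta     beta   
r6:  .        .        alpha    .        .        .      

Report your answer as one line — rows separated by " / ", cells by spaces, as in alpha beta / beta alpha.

row 1 has {epsilon}; column 6 has {alpha,beta,delta,zeta} — only gamma is left for (r1,c6).
row 2 has {alpha,beta,delta}; column 5 has {epsilon,zeta} — only gamma is left for (r2,c5).
row 4 has {delta,epsilon,zeta}; column 3 has {alpha,gamma} — only beta is left for (r4,c3).
row 4 has {beta,delta,epsilon,zeta}; column 5 has {gamma,epsilon,zeta} — only alpha is left for (r4,c5).
row 5 has {alpha,beta,gamma,zeta}; column 1 has {epsilon} — only delta is left for (r5,c1).
row 5 has {alpha,beta,gamma,delta,zeta}; column 2 has {alpha,delta} — only epsilon is left for (r5,c2).
row 6 has {alpha}; column 6 has {alpha,beta,gamma,delta,zeta} — only epsilon is left for (r6,c6).
row 2 has {alpha,beta,gamma,delta}; column 1 has {delta,epsilon} — only zeta is left for (r2,c1).
row 2 has {alpha,beta,gamma,delta,zeta}; column 3 has {alpha,beta,gamma} — only epsilon is left for (r2,c3).
row 4 has {alpha,beta,delta,epsilon,zeta}; column 1 has {delta,epsilon,zeta} — only gamma is left for (r4,c1).
row 6 has {alpha,epsilon}; column 1 has {gamma,delta,epsilon,zeta} — only beta is left for (r6,c1).
row 6 has {alpha,beta,epsilon}; column 5 has {alpha,gamma,epsilon,zeta} — only delta is left for (r6,c5).
row 1 has {gamma,epsilon}; column 1 has {beta,gamma,delta,epsilon,zeta} — only alpha is left for (r1,c1).
row 3 has {alpha,gamma,epsilon}; column 5 has {alpha,gamma,delta,epsilon,zeta} — only beta is left for (r3,c5).
row 6 has {alpha,beta,delta,epsilon}; column 4 has {alpha,beta,gamma,epsilon} — only zeta is left for (r6,c4).
row 1 has {alpha,gamma,epsilon}; column 4 has {alpha,beta,gamma,epsilon,zeta} — only delta is left for (r1,c4).
row 3 has {alpha,beta,gamma,epsilon}; column 2 has {alpha,delta,epsilon} — only zeta is left for (r3,c2).
row 3 has {alpha,beta,gamma,epsilon,zeta}; column 3 has {alpha,beta,gamma,epsilon} — only delta is left for (r3,c3).
row 6 has {alpha,beta,delta,epsilon,zeta}; column 2 has {alpha,delta,epsilon,zeta} — only gamma is left for (r6,c2).
row 1 has {alpha,gamma,delta,epsilon}; column 2 has {alpha,gamma,delta,epsilon,zeta} — only beta is left for (r1,c2).
row 1 has {alpha,beta,gamma,delta,epsilon}; column 3 has {alpha,beta,gamma,delta,epsilon} — only zeta is left for (r1,c3).

alpha beta zeta delta epsilon gamma / zeta alpha epsilon beta gamma delta / epsilon zeta delta gamma beta alpha / gamma delta beta epsilon alpha zeta / delta epsilon gamma alpha zeta beta / beta gamma alpha zeta delta epsilon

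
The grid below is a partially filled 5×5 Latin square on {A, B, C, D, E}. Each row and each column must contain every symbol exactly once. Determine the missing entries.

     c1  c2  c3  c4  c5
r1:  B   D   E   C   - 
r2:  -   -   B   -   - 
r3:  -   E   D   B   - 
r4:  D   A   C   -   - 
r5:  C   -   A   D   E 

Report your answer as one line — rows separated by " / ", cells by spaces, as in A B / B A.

B D E C A / E C B A D / A E D B C / D A C E B / C B A D E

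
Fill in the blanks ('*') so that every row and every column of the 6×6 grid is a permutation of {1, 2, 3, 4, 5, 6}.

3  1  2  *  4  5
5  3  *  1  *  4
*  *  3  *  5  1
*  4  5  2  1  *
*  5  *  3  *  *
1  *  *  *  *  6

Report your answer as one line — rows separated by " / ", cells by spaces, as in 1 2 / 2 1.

3 1 2 6 4 5 / 5 3 6 1 2 4 / 2 6 3 4 5 1 / 6 4 5 2 1 3 / 4 5 1 3 6 2 / 1 2 4 5 3 6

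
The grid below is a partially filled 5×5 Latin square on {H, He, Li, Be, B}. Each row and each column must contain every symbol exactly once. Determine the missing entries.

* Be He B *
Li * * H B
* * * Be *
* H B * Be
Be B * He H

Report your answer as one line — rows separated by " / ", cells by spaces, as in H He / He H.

H Be He B Li / Li He Be H B / B Li H Be He / He H B Li Be / Be B Li He H

(r1,c1) = H
(r1,c5) = Li
(r2,c2) = He
(r2,c3) = Be
(r3,c2) = Li
(r3,c3) = H
(r3,c5) = He
(r4,c1) = He
(r4,c4) = Li
(r5,c3) = Li
(r3,c1) = B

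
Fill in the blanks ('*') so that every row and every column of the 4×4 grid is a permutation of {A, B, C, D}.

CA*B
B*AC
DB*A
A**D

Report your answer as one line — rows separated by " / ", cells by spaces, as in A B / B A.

C A D B / B D A C / D B C A / A C B D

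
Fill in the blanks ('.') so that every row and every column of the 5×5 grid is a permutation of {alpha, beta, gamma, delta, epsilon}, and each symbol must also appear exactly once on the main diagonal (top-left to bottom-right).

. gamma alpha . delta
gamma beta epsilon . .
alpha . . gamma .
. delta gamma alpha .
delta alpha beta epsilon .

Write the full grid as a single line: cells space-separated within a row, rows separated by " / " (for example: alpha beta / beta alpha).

epsilon gamma alpha beta delta / gamma beta epsilon delta alpha / alpha epsilon delta gamma beta / beta delta gamma alpha epsilon / delta alpha beta epsilon gamma

Cell (r1,c1): row 1 has {alpha,gamma,delta}; column 1 has {alpha,gamma,delta}; the diagonal has {alpha,beta} → epsilon.
Cell (r1,c4): row 1 has {alpha,gamma,delta,epsilon}; column 4 has {alpha,gamma,epsilon} → beta.
Cell (r2,c4): row 2 has {beta,gamma,epsilon}; column 4 has {alpha,beta,gamma,epsilon} → delta.
Cell (r2,c5): row 2 has {beta,gamma,delta,epsilon}; column 5 has {delta} → alpha.
Cell (r3,c2): row 3 has {alpha,gamma}; column 2 has {alpha,beta,gamma,delta} → epsilon.
Cell (r3,c3): row 3 has {alpha,gamma,epsilon}; column 3 has {alpha,beta,gamma,epsilon}; the diagonal has {alpha,beta,epsilon} → delta.
Cell (r3,c5): row 3 has {alpha,gamma,delta,epsilon}; column 5 has {alpha,delta} → beta.
Cell (r4,c1): row 4 has {alpha,gamma,delta}; column 1 has {alpha,gamma,delta,epsilon} → beta.
Cell (r4,c5): row 4 has {alpha,beta,gamma,delta}; column 5 has {alpha,beta,delta} → epsilon.
Cell (r5,c5): row 5 has {alpha,beta,delta,epsilon}; column 5 has {alpha,beta,delta,epsilon}; the diagonal has {alpha,beta,delta,epsilon} → gamma.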